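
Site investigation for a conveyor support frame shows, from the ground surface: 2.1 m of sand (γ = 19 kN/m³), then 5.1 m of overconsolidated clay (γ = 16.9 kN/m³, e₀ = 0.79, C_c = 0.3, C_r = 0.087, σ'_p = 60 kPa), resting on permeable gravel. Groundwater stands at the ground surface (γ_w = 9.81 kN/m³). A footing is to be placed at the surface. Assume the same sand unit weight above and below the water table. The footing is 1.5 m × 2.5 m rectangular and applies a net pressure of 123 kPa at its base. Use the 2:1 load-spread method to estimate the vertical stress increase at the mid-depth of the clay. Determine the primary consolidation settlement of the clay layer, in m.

Mid-depth of clay below the ground surface: z = 2.1 + 5.1/2 = 4.65 m.
Total vertical stress at mid-clay: σ_v = 19×2.1 + 16.9×2.55 = 82.995 kPa.
Pore pressure: u = 9.81×(4.65 − 0) = 45.617 kPa.
Initial effective stress: σ'_0 = σ_v − u = 82.995 − 45.617 = 37.378 kPa.
Stress increase at mid-clay by the 2:1 spreading method:
Δσ = qBL/((B+z)(L+z)) = 123×1.5×2.5/((1.5+4.65)(2.5+4.65)) = 10.49 kPa
Final effective stress: σ'_f = 37.378 + 10.49 = 47.868 kPa.
σ'_f = 47.868 ≤ σ'_p = 60 kPa, so the clay remains overconsolidated and only the recompression index applies:
S_c = C_r·H/(1+e₀)·log₁₀(σ'_f/σ'_0) = 0.087×5.1/1.79×log₁₀(47.868/37.378)
    = 0.24788 × 0.10743 = 0.02663 m

S_c ≈ 0.0266 m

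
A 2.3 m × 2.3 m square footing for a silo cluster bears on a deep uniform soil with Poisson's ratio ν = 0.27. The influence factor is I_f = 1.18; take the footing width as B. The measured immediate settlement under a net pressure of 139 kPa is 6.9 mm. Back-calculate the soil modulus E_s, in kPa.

E_s ≈ 50700 kPa

S_e = q·B·(1−ν²)/E_s · I_f  ⇒  E_s = q·B·(1−ν²)·I_f / S_e.
E_s = 139 × 2.3 × 0.9271 × 1.18 / 0.0069 = 50690 kPa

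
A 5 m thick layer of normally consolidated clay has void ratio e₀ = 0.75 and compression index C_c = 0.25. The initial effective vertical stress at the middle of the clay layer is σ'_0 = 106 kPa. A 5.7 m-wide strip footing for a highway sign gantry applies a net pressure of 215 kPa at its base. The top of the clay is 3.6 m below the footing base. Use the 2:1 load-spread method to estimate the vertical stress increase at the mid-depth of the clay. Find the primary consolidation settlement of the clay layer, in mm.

S_c ≈ 212 mm

Mid-depth of clay below the footing base: z = 3.6 + 5/2 = 6.1 m.
Stress increase at mid-clay by the 2:1 spreading method:
Δσ = qB/(B+z) = 215×5.7/(5.7+6.1) = 103.86 kPa
Final effective stress: σ'_f = σ'_0 + Δσ = 106 + 103.86 = 209.86 kPa.
Normally consolidated clay, so the full stress increment lies on the virgin compression line:
S_c = C_c·H/(1+e₀)·log₁₀(σ'_f/σ'_0) = 0.25×5/(1+0.75)×log₁₀(209.86/106)
    = 0.71429 × 0.29662 = 0.2119 m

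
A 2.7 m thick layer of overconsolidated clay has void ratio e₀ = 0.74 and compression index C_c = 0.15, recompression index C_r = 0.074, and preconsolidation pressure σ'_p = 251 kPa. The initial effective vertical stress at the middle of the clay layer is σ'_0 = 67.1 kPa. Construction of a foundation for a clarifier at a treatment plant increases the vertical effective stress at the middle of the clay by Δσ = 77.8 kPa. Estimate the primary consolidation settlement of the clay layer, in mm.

S_c ≈ 38.4 mm

Final effective stress: σ'_f = 67.1 + 77.8 = 144.9 kPa.
σ'_f = 144.9 ≤ σ'_p = 251 kPa, so the clay remains overconsolidated and only the recompression index applies:
S_c = C_r·H/(1+e₀)·log₁₀(σ'_f/σ'_0) = 0.074×2.7/1.74×log₁₀(144.9/67.1)
    = 0.11483 × 0.33435 = 0.03839 m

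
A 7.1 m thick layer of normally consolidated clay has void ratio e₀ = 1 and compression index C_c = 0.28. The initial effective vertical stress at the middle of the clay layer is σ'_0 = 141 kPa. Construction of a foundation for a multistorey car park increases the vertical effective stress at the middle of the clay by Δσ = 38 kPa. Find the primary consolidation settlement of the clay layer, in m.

Final effective stress: σ'_f = σ'_0 + Δσ = 141 + 38 = 179 kPa.
Normally consolidated clay, so the full stress increment lies on the virgin compression line:
S_c = C_c·H/(1+e₀)·log₁₀(σ'_f/σ'_0) = 0.28×7.1/(1+1)×log₁₀(179/141)
    = 0.994 × 0.10363 = 0.103 m

S_c ≈ 0.103 m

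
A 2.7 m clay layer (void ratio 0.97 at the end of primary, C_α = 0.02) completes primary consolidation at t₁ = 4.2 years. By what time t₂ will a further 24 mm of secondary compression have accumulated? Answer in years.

S_s = C_α·H/(1+e_p)·log₁₀(t₂/t₁) ⇒ log₁₀(t₂/t₁) = S_s·(1+e_p)/(C_α·H).
log₁₀(t₂/t₁) = 0.024 × (1+0.97) / (0.02×2.7) = 0.8756
t₂ = t₁ × 10^0.8756 = 4.2 × 7.509 = 31.54 years

t₂ ≈ 31.5 years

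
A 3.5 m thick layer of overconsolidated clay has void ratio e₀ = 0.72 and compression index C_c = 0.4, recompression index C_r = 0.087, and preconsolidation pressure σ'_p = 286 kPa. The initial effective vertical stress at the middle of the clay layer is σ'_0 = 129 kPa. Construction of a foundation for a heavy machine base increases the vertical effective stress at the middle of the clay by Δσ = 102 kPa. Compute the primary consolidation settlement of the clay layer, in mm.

S_c ≈ 44.8 mm

Final effective stress: σ'_f = 129 + 102 = 231 kPa.
σ'_f = 231 ≤ σ'_p = 286 kPa, so the clay remains overconsolidated and only the recompression index applies:
S_c = C_r·H/(1+e₀)·log₁₀(σ'_f/σ'_0) = 0.087×3.5/1.72×log₁₀(231/129)
    = 0.17704 × 0.25302 = 0.04479 m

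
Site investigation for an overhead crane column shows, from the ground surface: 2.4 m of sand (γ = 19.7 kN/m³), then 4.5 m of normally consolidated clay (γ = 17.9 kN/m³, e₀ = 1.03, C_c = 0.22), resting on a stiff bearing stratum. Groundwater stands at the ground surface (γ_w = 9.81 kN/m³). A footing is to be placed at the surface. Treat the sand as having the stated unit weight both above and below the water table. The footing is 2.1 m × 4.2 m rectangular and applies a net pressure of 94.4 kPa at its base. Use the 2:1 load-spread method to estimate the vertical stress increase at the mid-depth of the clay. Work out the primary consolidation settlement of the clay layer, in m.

S_c ≈ 0.0608 m

Mid-depth of clay below the ground surface: z = 2.4 + 4.5/2 = 4.65 m.
Total vertical stress at mid-clay: σ_v = 19.7×2.4 + 17.9×2.25 = 87.555 kPa.
Pore pressure: u = 9.81×(4.65 − 0) = 45.617 kPa.
Initial effective stress: σ'_0 = σ_v − u = 87.555 − 45.617 = 41.938 kPa.
Stress increase at mid-clay by the 2:1 spreading method:
Δσ = qBL/((B+z)(L+z)) = 94.4×2.1×4.2/((2.1+4.65)(4.2+4.65)) = 13.938 kPa
Final effective stress: σ'_f = σ'_0 + Δσ = 41.938 + 13.938 = 55.876 kPa.
Normally consolidated clay, so the full stress increment lies on the virgin compression line:
S_c = C_c·H/(1+e₀)·log₁₀(σ'_f/σ'_0) = 0.22×4.5/(1+1.03)×log₁₀(55.876/41.938)
    = 0.48768 × 0.12462 = 0.06077 m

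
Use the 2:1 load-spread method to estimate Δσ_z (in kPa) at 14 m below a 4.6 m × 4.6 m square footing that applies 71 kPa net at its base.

Δσ_z ≈ 4.34 kPa

By the 2:1 method the load spreads at 1 horizontal : 2 vertical, so at depth z the loaded area has grown by z in each plan dimension:
Δσ = qBL/((B+z)(L+z)) = 71×4.6×4.6/((4.6+14)(4.6+14)) = 4.3426 kPa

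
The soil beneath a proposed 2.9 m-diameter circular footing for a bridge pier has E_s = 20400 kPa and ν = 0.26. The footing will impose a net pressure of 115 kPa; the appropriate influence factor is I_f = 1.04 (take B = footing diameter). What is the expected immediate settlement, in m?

Immediate (elastic) settlement: S_e = q·B·(1−ν²)/E_s · I_f.
S_e = 115 × 2.9 × (1 − 0.26²) / 20400 × 1.04
    = 115 × 2.9 × 0.9324 / 20400 × 1.04
    = 0.01585 m

S_e ≈ 0.0159 m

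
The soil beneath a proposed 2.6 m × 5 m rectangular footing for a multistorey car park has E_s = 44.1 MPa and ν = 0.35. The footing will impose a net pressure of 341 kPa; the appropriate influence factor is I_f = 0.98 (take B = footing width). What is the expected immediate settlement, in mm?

S_e ≈ 17.3 mm

Immediate (elastic) settlement: S_e = q·B·(1−ν²)/E_s · I_f.
E_s = 44.1 MPa = 44100 kPa.
S_e = 341 × 2.6 × (1 − 0.35²) / 44100 × 0.98
    = 341 × 2.6 × 0.8775 / 44100 × 0.98
    = 0.01729 m = 17.29 mm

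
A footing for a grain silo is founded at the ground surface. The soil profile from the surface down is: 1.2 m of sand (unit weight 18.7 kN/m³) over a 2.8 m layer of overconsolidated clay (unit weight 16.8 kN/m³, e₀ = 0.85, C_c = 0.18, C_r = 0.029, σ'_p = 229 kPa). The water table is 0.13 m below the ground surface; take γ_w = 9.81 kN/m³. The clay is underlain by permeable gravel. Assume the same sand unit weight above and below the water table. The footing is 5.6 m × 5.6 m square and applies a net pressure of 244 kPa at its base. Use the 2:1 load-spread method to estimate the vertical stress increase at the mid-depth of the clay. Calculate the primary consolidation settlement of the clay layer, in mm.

Mid-depth of clay below the ground surface: z = 1.2 + 2.8/2 = 2.6 m.
Total vertical stress at mid-clay: σ_v = 18.7×1.2 + 16.8×1.4 = 45.96 kPa.
Pore pressure: u = 9.81×(2.6 − 0.13) = 24.231 kPa.
Initial effective stress: σ'_0 = σ_v − u = 45.96 − 24.231 = 21.729 kPa.
Stress increase at mid-clay by the 2:1 spreading method:
Δσ = qBL/((B+z)(L+z)) = 244×5.6×5.6/((5.6+2.6)(5.6+2.6)) = 113.8 kPa
Final effective stress: σ'_f = 21.729 + 113.8 = 135.53 kPa.
σ'_f = 135.53 ≤ σ'_p = 229 kPa, so the clay remains overconsolidated and only the recompression index applies:
S_c = C_r·H/(1+e₀)·log₁₀(σ'_f/σ'_0) = 0.029×2.8/1.85×log₁₀(135.53/21.729)
    = 0.043892 × 0.795 = 0.03489 m

S_c ≈ 34.9 mm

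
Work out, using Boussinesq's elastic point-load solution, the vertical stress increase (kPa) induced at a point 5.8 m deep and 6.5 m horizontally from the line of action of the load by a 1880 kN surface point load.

Boussinesq vertical stress below a point load on an elastic half-space:
Δσ_z = 3P/(2πz²) · [1 + (r/z)²]^(−5/2)
r/z = 6.5/5.8 = 1.1207; [1+(r/z)²]^(−5/2) = 0.13082.
Δσ_z = 3×1880/(2π×5.8²) × 0.13082 = 26.684 × 0.13082 = 3.491 kPa

Δσ_z ≈ 3.49 kPa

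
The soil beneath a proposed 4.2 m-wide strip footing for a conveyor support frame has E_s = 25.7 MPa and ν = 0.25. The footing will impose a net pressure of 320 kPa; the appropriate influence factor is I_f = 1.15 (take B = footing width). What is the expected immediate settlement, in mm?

S_e ≈ 56.4 mm

Immediate (elastic) settlement: S_e = q·B·(1−ν²)/E_s · I_f.
E_s = 25.7 MPa = 25700 kPa.
S_e = 320 × 4.2 × (1 − 0.25²) / 25700 × 1.15
    = 320 × 4.2 × 0.9375 / 25700 × 1.15
    = 0.05638 m = 56.38 mm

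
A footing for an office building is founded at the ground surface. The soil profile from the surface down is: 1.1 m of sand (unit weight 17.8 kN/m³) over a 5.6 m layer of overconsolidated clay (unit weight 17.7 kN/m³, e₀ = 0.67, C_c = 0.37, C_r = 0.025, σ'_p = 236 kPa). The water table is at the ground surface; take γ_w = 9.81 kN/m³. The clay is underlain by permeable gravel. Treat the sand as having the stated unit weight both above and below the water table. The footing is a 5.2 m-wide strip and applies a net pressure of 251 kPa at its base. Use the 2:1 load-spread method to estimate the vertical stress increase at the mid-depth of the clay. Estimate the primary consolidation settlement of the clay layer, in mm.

S_c ≈ 63 mm

Mid-depth of clay below the ground surface: z = 1.1 + 5.6/2 = 3.9 m.
Total vertical stress at mid-clay: σ_v = 17.8×1.1 + 17.7×2.8 = 69.14 kPa.
Pore pressure: u = 9.81×(3.9 − 0) = 38.259 kPa.
Initial effective stress: σ'_0 = σ_v − u = 69.14 − 38.259 = 30.881 kPa.
Stress increase at mid-clay by the 2:1 spreading method:
Δσ = qB/(B+z) = 251×5.2/(5.2+3.9) = 143.43 kPa
Final effective stress: σ'_f = 30.881 + 143.43 = 174.31 kPa.
σ'_f = 174.31 ≤ σ'_p = 236 kPa, so the clay remains overconsolidated and only the recompression index applies:
S_c = C_r·H/(1+e₀)·log₁₀(σ'_f/σ'_0) = 0.025×5.6/1.67×log₁₀(174.31/30.881)
    = 0.083833 × 0.75163 = 0.06301 m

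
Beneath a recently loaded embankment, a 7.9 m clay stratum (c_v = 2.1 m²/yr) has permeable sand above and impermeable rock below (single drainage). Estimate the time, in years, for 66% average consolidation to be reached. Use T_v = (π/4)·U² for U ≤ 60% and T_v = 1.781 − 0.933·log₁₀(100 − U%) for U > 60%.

Drainage path length: H_d = H = 7.9 m (single drainage).
U > 60%: T_v = 1.781 − 0.933·log₁₀(100 − 66) = 0.35213.
t = T_v·H_d²/c_v = 0.35213×7.9²/2.1 = 10.46 years.

t ≈ 10.5 years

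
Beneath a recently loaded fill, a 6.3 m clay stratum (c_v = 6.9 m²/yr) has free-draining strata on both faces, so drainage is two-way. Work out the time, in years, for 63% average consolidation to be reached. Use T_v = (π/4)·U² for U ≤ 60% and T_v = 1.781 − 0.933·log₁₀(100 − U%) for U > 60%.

Drainage path length: H_d = H/2 = 3.15 m (double drainage).
U > 60%: T_v = 1.781 − 0.933·log₁₀(100 − 63) = 0.31787.
t = T_v·H_d²/c_v = 0.31787×3.15²/6.9 = 0.4571 years.

t ≈ 0.457 years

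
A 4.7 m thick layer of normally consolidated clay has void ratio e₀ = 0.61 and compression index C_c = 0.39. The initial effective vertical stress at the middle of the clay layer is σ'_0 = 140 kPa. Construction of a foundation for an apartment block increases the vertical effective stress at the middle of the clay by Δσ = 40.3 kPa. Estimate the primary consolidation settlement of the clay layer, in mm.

S_c ≈ 125 mm

Final effective stress: σ'_f = σ'_0 + Δσ = 140 + 40.3 = 180.3 kPa.
Normally consolidated clay, so the full stress increment lies on the virgin compression line:
S_c = C_c·H/(1+e₀)·log₁₀(σ'_f/σ'_0) = 0.39×4.7/(1+0.61)×log₁₀(180.3/140)
    = 1.1385 × 0.10987 = 0.1251 m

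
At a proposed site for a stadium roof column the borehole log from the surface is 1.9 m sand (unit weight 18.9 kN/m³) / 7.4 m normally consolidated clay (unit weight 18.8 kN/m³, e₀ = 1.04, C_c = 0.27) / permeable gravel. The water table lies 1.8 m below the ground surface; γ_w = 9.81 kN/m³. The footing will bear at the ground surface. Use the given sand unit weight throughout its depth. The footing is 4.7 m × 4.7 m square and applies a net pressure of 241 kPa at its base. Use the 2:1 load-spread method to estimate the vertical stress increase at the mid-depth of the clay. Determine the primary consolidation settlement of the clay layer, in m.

Mid-depth of clay below the ground surface: z = 1.9 + 7.4/2 = 5.6 m.
Total vertical stress at mid-clay: σ_v = 18.9×1.9 + 18.8×3.7 = 105.47 kPa.
Pore pressure: u = 9.81×(5.6 − 1.8) = 37.278 kPa.
Initial effective stress: σ'_0 = σ_v − u = 105.47 − 37.278 = 68.192 kPa.
Stress increase at mid-clay by the 2:1 spreading method:
Δσ = qBL/((B+z)(L+z)) = 241×4.7×4.7/((4.7+5.6)(4.7+5.6)) = 50.181 kPa
Final effective stress: σ'_f = σ'_0 + Δσ = 68.192 + 50.181 = 118.37 kPa.
Normally consolidated clay, so the full stress increment lies on the virgin compression line:
S_c = C_c·H/(1+e₀)·log₁₀(σ'_f/σ'_0) = 0.27×7.4/(1+1.04)×log₁₀(118.37/68.192)
    = 0.97941 × 0.23951 = 0.2346 m

S_c ≈ 0.235 m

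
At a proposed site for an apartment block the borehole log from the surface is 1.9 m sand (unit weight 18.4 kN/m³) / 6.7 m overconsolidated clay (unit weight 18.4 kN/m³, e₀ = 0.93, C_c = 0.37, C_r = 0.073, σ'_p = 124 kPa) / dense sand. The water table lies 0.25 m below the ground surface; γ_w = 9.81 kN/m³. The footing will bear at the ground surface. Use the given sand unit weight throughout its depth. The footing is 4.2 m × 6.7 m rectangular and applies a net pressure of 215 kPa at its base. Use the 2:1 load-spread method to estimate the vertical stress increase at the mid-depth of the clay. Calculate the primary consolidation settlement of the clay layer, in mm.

S_c ≈ 83 mm

Mid-depth of clay below the ground surface: z = 1.9 + 6.7/2 = 5.25 m.
Total vertical stress at mid-clay: σ_v = 18.4×1.9 + 18.4×3.35 = 96.6 kPa.
Pore pressure: u = 9.81×(5.25 − 0.25) = 49.05 kPa.
Initial effective stress: σ'_0 = σ_v − u = 96.6 − 49.05 = 47.55 kPa.
Stress increase at mid-clay by the 2:1 spreading method:
Δσ = qBL/((B+z)(L+z)) = 215×4.2×6.7/((4.2+5.25)(6.7+5.25)) = 53.575 kPa
Final effective stress: σ'_f = 47.55 + 53.575 = 101.12 kPa.
σ'_f = 101.12 ≤ σ'_p = 124 kPa, so the clay remains overconsolidated and only the recompression index applies:
S_c = C_r·H/(1+e₀)·log₁₀(σ'_f/σ'_0) = 0.073×6.7/1.93×log₁₀(101.12/47.55)
    = 0.25342 × 0.32769 = 0.08304 m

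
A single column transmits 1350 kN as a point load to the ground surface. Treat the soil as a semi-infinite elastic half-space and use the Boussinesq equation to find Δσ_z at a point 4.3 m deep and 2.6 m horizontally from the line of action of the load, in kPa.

Δσ_z ≈ 16 kPa

Boussinesq vertical stress below a point load on an elastic half-space:
Δσ_z = 3P/(2πz²) · [1 + (r/z)²]^(−5/2)
r/z = 2.6/4.3 = 0.60465; [1+(r/z)²]^(−5/2) = 0.45887.
Δσ_z = 3×1350/(2π×4.3²) × 0.45887 = 34.861 × 0.45887 = 16 kPa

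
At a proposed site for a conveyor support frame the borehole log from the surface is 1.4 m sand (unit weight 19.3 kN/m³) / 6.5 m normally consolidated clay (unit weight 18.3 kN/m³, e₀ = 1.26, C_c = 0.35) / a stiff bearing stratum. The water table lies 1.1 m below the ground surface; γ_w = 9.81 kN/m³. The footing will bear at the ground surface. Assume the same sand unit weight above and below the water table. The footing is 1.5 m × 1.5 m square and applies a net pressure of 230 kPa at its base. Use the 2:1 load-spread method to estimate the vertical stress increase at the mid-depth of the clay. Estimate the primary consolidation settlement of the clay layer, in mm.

Mid-depth of clay below the ground surface: z = 1.4 + 6.5/2 = 4.65 m.
Total vertical stress at mid-clay: σ_v = 19.3×1.4 + 18.3×3.25 = 86.495 kPa.
Pore pressure: u = 9.81×(4.65 − 1.1) = 34.825 kPa.
Initial effective stress: σ'_0 = σ_v − u = 86.495 − 34.825 = 51.67 kPa.
Stress increase at mid-clay by the 2:1 spreading method:
Δσ = qBL/((B+z)(L+z)) = 230×1.5×1.5/((1.5+4.65)(1.5+4.65)) = 13.682 kPa
Final effective stress: σ'_f = σ'_0 + Δσ = 51.67 + 13.682 = 65.352 kPa.
Normally consolidated clay, so the full stress increment lies on the virgin compression line:
S_c = C_c·H/(1+e₀)·log₁₀(σ'_f/σ'_0) = 0.35×6.5/(1+1.26)×log₁₀(65.352/51.67)
    = 1.0066 × 0.10202 = 0.1027 m

S_c ≈ 103 mm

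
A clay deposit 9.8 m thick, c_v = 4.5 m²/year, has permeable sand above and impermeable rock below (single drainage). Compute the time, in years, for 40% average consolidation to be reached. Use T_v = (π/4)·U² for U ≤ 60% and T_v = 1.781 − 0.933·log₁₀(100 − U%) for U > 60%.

t ≈ 2.68 years

Drainage path length: H_d = H = 9.8 m (single drainage).
U ≤ 60%: T_v = (π/4)·U² = (π/4)×0.4² = 0.12566.
t = T_v·H_d²/c_v = 0.12566×9.8²/4.5 = 2.682 years.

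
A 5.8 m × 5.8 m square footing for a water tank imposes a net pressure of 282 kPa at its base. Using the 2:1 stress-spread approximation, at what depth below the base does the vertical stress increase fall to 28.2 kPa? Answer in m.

z ≈ 12.5 m

2:1 spreading — at depth z the loaded area has grown by z in each plan dimension:
qB²/(B+z)² = Δσ_z ⇒ z = B(√(q/Δσ_z) − 1) = 5.8×(√(282/28.2) − 1) = 12.54 m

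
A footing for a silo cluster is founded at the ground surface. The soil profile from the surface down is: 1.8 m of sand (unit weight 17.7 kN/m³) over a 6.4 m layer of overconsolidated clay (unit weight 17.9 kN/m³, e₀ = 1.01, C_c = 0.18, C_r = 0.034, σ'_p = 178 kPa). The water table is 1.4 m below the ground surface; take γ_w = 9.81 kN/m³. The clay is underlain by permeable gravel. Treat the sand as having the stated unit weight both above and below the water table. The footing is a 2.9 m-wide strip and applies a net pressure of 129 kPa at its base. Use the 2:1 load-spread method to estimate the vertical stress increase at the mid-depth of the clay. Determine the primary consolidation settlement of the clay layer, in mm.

Mid-depth of clay below the ground surface: z = 1.8 + 6.4/2 = 5 m.
Total vertical stress at mid-clay: σ_v = 17.7×1.8 + 17.9×3.2 = 89.14 kPa.
Pore pressure: u = 9.81×(5 − 1.4) = 35.316 kPa.
Initial effective stress: σ'_0 = σ_v − u = 89.14 − 35.316 = 53.824 kPa.
Stress increase at mid-clay by the 2:1 spreading method:
Δσ = qB/(B+z) = 129×2.9/(2.9+5) = 47.354 kPa
Final effective stress: σ'_f = 53.824 + 47.354 = 101.18 kPa.
σ'_f = 101.18 ≤ σ'_p = 178 kPa, so the clay remains overconsolidated and only the recompression index applies:
S_c = C_r·H/(1+e₀)·log₁₀(σ'_f/σ'_0) = 0.034×6.4/2.01×log₁₀(101.18/53.824)
    = 0.10826 × 0.27412 = 0.02968 m

S_c ≈ 29.7 mm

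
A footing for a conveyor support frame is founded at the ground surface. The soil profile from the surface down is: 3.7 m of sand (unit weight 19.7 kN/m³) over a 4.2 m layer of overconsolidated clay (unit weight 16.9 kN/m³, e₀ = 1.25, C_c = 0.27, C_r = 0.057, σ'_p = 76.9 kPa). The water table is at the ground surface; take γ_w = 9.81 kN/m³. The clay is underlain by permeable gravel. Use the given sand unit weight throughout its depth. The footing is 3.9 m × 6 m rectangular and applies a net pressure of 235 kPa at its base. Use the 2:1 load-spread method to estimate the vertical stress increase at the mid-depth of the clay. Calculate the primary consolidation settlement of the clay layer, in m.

S_c ≈ 0.075 m

Mid-depth of clay below the ground surface: z = 3.7 + 4.2/2 = 5.8 m.
Total vertical stress at mid-clay: σ_v = 19.7×3.7 + 16.9×2.1 = 108.38 kPa.
Pore pressure: u = 9.81×(5.8 − 0) = 56.898 kPa.
Initial effective stress: σ'_0 = σ_v − u = 108.38 − 56.898 = 51.482 kPa.
Stress increase at mid-clay by the 2:1 spreading method:
Δσ = qBL/((B+z)(L+z)) = 235×3.9×6/((3.9+5.8)(6+5.8)) = 48.043 kPa
Final effective stress: σ'_f = 51.482 + 48.043 = 99.525 kPa.
σ'_f = 99.525 > σ'_p = 76.9 kPa, so the stress path crosses the preconsolidation pressure — recompression up to σ'_p, then virgin compression beyond:
S_c = H/(1+e₀)·[C_r·log₁₀(σ'_p/σ'_0) + C_c·log₁₀(σ'_f/σ'_p)]
    = 4.2/2.25 × [0.057×log₁₀(76.9/51.482) + 0.27×log₁₀(99.525/76.9)]
    = 1.8667 × [0.0099334 + 0.030242] = 0.075 m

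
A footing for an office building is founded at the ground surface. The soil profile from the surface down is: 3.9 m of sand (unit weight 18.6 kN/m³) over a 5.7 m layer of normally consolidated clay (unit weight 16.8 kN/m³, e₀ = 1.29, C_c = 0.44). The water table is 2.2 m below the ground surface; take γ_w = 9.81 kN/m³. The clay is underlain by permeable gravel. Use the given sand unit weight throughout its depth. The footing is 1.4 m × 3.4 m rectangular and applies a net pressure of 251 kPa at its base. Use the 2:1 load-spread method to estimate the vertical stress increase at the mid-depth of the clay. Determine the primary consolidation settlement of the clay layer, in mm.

S_c ≈ 83 mm

Mid-depth of clay below the ground surface: z = 3.9 + 5.7/2 = 6.75 m.
Total vertical stress at mid-clay: σ_v = 18.6×3.9 + 16.8×2.85 = 120.42 kPa.
Pore pressure: u = 9.81×(6.75 − 2.2) = 44.636 kPa.
Initial effective stress: σ'_0 = σ_v − u = 120.42 − 44.636 = 75.784 kPa.
Stress increase at mid-clay by the 2:1 spreading method:
Δσ = qBL/((B+z)(L+z)) = 251×1.4×3.4/((1.4+6.75)(3.4+6.75)) = 14.443 kPa
Final effective stress: σ'_f = σ'_0 + Δσ = 75.784 + 14.443 = 90.227 kPa.
Normally consolidated clay, so the full stress increment lies on the virgin compression line:
S_c = C_c·H/(1+e₀)·log₁₀(σ'_f/σ'_0) = 0.44×5.7/(1+1.29)×log₁₀(90.227/75.784)
    = 1.0952 × 0.075759 = 0.08297 m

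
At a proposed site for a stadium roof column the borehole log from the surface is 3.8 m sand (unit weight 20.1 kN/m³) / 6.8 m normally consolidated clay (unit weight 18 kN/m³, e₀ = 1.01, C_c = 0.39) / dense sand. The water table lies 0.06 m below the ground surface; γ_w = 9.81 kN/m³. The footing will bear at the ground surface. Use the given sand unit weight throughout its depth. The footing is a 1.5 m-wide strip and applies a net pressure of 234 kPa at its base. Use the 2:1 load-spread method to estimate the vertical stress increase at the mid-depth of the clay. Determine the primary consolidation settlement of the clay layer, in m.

S_c ≈ 0.268 m

Mid-depth of clay below the ground surface: z = 3.8 + 6.8/2 = 7.2 m.
Total vertical stress at mid-clay: σ_v = 20.1×3.8 + 18×3.4 = 137.58 kPa.
Pore pressure: u = 9.81×(7.2 − 0.06) = 70.043 kPa.
Initial effective stress: σ'_0 = σ_v − u = 137.58 − 70.043 = 67.537 kPa.
Stress increase at mid-clay by the 2:1 spreading method:
Δσ = qB/(B+z) = 234×1.5/(1.5+7.2) = 40.345 kPa
Final effective stress: σ'_f = σ'_0 + Δσ = 67.537 + 40.345 = 107.88 kPa.
Normally consolidated clay, so the full stress increment lies on the virgin compression line:
S_c = C_c·H/(1+e₀)·log₁₀(σ'_f/σ'_0) = 0.39×6.8/(1+1.01)×log₁₀(107.88/67.537)
    = 1.3194 × 0.2034 = 0.2684 m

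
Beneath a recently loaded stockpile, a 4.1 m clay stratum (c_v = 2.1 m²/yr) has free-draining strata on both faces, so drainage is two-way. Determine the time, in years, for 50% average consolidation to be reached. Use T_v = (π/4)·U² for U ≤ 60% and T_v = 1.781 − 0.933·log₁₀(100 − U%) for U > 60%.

Drainage path length: H_d = H/2 = 2.05 m (double drainage).
U ≤ 60%: T_v = (π/4)·U² = (π/4)×0.5² = 0.19635.
t = T_v·H_d²/c_v = 0.19635×2.05²/2.1 = 0.3929 years.

t ≈ 0.393 years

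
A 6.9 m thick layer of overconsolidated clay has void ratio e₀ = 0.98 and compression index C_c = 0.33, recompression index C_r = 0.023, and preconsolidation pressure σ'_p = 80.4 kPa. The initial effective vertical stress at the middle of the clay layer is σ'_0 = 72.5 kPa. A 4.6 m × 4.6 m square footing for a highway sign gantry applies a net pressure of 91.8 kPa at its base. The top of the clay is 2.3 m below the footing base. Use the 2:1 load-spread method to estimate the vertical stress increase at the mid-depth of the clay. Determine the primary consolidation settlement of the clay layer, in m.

Mid-depth of clay below the footing base: z = 2.3 + 6.9/2 = 5.75 m.
Stress increase at mid-clay by the 2:1 spreading method:
Δσ = qBL/((B+z)(L+z)) = 91.8×4.6×4.6/((4.6+5.75)(4.6+5.75)) = 18.133 kPa
Final effective stress: σ'_f = 72.5 + 18.133 = 90.633 kPa.
σ'_f = 90.633 > σ'_p = 80.4 kPa, so the stress path crosses the preconsolidation pressure — recompression up to σ'_p, then virgin compression beyond:
S_c = H/(1+e₀)·[C_r·log₁₀(σ'_p/σ'_0) + C_c·log₁₀(σ'_f/σ'_p)]
    = 6.9/1.98 × [0.023×log₁₀(80.4/72.5) + 0.33×log₁₀(90.633/80.4)]
    = 3.4848 × [0.0010331 + 0.01717] = 0.06343 m

S_c ≈ 0.0634 m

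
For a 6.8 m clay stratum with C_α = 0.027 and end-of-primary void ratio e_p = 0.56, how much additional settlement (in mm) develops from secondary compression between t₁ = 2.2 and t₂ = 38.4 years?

S_s ≈ 146 mm

Secondary compression: S_s = C_α·H/(1+e_p)·log₁₀(t₂/t₁)
S_s = 0.027×6.8/(1+0.56)×log₁₀(38.4/2.2)
    = 0.1177 × 1.242 = 0.1462 m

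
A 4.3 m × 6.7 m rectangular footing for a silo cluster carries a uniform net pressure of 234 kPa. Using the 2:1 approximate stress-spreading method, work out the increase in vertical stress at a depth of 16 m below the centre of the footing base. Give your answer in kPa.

By the 2:1 method the load spreads at 1 horizontal : 2 vertical, so at depth z the loaded area has grown by z in each plan dimension:
Δσ = qBL/((B+z)(L+z)) = 234×4.3×6.7/((4.3+16)(6.7+16)) = 14.63 kPa

Δσ_z ≈ 14.6 kPa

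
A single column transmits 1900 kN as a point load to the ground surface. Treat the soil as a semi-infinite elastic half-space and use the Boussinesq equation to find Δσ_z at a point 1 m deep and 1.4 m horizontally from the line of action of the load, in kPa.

Boussinesq vertical stress below a point load on an elastic half-space:
Δσ_z = 3P/(2πz²) · [1 + (r/z)²]^(−5/2)
r/z = 1.4/1 = 1.4; [1+(r/z)²]^(−5/2) = 0.066339.
Δσ_z = 3×1900/(2π×1²) × 0.066339 = 907.18 × 0.066339 = 60.18 kPa

Δσ_z ≈ 60.2 kPa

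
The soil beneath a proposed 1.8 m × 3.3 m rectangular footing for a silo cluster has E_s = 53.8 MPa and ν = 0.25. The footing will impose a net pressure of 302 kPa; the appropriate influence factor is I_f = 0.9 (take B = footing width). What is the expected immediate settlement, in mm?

Immediate (elastic) settlement: S_e = q·B·(1−ν²)/E_s · I_f.
E_s = 53.8 MPa = 53800 kPa.
S_e = 302 × 1.8 × (1 − 0.25²) / 53800 × 0.9
    = 302 × 1.8 × 0.9375 / 53800 × 0.9
    = 0.008525 m = 8.525 mm

S_e ≈ 8.53 mm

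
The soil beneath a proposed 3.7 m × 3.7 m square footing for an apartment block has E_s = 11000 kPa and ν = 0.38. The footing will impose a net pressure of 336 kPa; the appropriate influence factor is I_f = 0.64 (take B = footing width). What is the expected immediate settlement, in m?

S_e ≈ 0.0619 m

Immediate (elastic) settlement: S_e = q·B·(1−ν²)/E_s · I_f.
S_e = 336 × 3.7 × (1 − 0.38²) / 11000 × 0.64
    = 336 × 3.7 × 0.8556 / 11000 × 0.64
    = 0.06189 m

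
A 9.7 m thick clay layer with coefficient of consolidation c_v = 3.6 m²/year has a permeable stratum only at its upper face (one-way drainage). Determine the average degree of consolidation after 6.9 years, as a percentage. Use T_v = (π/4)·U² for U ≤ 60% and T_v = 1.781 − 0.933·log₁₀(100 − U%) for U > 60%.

U ≈ 58 %

Drainage path length: H_d = H = 9.7 m (single drainage).
T_v = c_v·t/H_d² = 3.6×6.9/9.7² = 0.264.
T_v = 0.264 corresponds to the U ≤ 60% branch:
U = √(4T_v/π) = 0.5798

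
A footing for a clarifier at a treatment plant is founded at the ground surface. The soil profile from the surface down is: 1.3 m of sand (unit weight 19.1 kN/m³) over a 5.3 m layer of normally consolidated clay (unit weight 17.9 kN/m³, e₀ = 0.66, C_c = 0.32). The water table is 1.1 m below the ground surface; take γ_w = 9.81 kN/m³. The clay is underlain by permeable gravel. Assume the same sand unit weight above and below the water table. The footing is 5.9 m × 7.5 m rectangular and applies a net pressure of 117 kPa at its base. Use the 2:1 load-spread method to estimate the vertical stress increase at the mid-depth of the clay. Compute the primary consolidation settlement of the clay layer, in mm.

Mid-depth of clay below the ground surface: z = 1.3 + 5.3/2 = 3.95 m.
Total vertical stress at mid-clay: σ_v = 19.1×1.3 + 17.9×2.65 = 72.265 kPa.
Pore pressure: u = 9.81×(3.95 − 1.1) = 27.959 kPa.
Initial effective stress: σ'_0 = σ_v − u = 72.265 − 27.959 = 44.306 kPa.
Stress increase at mid-clay by the 2:1 spreading method:
Δσ = qBL/((B+z)(L+z)) = 117×5.9×7.5/((5.9+3.95)(7.5+3.95)) = 45.905 kPa
Final effective stress: σ'_f = σ'_0 + Δσ = 44.306 + 45.905 = 90.211 kPa.
Normally consolidated clay, so the full stress increment lies on the virgin compression line:
S_c = C_c·H/(1+e₀)·log₁₀(σ'_f/σ'_0) = 0.32×5.3/(1+0.66)×log₁₀(90.211/44.306)
    = 1.0217 × 0.3088 = 0.3155 m

S_c ≈ 316 mm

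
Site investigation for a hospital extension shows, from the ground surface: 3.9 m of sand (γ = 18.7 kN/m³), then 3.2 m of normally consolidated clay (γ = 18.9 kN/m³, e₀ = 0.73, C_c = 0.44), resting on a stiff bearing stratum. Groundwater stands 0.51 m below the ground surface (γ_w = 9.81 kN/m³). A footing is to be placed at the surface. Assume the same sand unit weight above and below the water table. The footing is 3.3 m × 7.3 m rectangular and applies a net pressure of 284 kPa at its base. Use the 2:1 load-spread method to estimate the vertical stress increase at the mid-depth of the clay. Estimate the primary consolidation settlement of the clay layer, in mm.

S_c ≈ 266 mm

Mid-depth of clay below the ground surface: z = 3.9 + 3.2/2 = 5.5 m.
Total vertical stress at mid-clay: σ_v = 18.7×3.9 + 18.9×1.6 = 103.17 kPa.
Pore pressure: u = 9.81×(5.5 − 0.51) = 48.952 kPa.
Initial effective stress: σ'_0 = σ_v − u = 103.17 − 48.952 = 54.218 kPa.
Stress increase at mid-clay by the 2:1 spreading method:
Δσ = qBL/((B+z)(L+z)) = 284×3.3×7.3/((3.3+5.5)(7.3+5.5)) = 60.738 kPa
Final effective stress: σ'_f = σ'_0 + Δσ = 54.218 + 60.738 = 114.96 kPa.
Normally consolidated clay, so the full stress increment lies on the virgin compression line:
S_c = C_c·H/(1+e₀)·log₁₀(σ'_f/σ'_0) = 0.44×3.2/(1+0.73)×log₁₀(114.96/54.218)
    = 0.81387 × 0.3264 = 0.2656 m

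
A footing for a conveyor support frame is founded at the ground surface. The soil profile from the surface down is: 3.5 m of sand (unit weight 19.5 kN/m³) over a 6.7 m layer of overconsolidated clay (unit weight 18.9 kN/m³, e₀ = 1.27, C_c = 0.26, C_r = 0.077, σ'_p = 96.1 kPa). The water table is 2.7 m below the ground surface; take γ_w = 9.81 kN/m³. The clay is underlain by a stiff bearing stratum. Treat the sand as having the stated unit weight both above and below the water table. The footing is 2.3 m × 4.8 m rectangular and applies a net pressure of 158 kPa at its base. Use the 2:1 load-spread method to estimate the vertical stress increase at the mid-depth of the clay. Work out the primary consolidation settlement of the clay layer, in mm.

S_c ≈ 42 mm

Mid-depth of clay below the ground surface: z = 3.5 + 6.7/2 = 6.85 m.
Total vertical stress at mid-clay: σ_v = 19.5×3.5 + 18.9×3.35 = 131.56 kPa.
Pore pressure: u = 9.81×(6.85 − 2.7) = 40.712 kPa.
Initial effective stress: σ'_0 = σ_v − u = 131.56 − 40.712 = 90.848 kPa.
Stress increase at mid-clay by the 2:1 spreading method:
Δσ = qBL/((B+z)(L+z)) = 158×2.3×4.8/((2.3+6.85)(4.8+6.85)) = 16.364 kPa
Final effective stress: σ'_f = 90.848 + 16.364 = 107.21 kPa.
σ'_f = 107.21 > σ'_p = 96.1 kPa, so the stress path crosses the preconsolidation pressure — recompression up to σ'_p, then virgin compression beyond:
S_c = H/(1+e₀)·[C_r·log₁₀(σ'_p/σ'_0) + C_c·log₁₀(σ'_f/σ'_p)]
    = 6.7/2.27 × [0.077×log₁₀(96.1/90.848) + 0.26×log₁₀(107.21/96.1)]
    = 2.9515 × [0.0018794 + 0.012353] = 0.04201 m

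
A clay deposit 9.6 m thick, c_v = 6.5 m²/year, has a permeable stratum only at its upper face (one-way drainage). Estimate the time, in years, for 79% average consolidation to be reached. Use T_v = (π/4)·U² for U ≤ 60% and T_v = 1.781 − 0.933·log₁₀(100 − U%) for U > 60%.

Drainage path length: H_d = H = 9.6 m (single drainage).
U > 60%: T_v = 1.781 − 0.933·log₁₀(100 − 79) = 0.54737.
t = T_v·H_d²/c_v = 0.54737×9.6²/6.5 = 7.761 years.

t ≈ 7.76 years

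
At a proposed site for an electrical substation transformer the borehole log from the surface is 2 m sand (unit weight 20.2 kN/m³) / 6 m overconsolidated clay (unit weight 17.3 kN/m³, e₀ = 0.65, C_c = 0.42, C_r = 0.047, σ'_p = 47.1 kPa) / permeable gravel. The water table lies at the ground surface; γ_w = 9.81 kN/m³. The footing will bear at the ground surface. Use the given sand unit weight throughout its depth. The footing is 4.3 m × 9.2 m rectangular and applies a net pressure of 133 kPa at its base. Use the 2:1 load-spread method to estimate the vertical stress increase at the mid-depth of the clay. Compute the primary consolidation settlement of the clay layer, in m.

S_c ≈ 0.383 m

Mid-depth of clay below the ground surface: z = 2 + 6/2 = 5 m.
Total vertical stress at mid-clay: σ_v = 20.2×2 + 17.3×3 = 92.3 kPa.
Pore pressure: u = 9.81×(5 − 0) = 49.05 kPa.
Initial effective stress: σ'_0 = σ_v − u = 92.3 − 49.05 = 43.25 kPa.
Stress increase at mid-clay by the 2:1 spreading method:
Δσ = qBL/((B+z)(L+z)) = 133×4.3×9.2/((4.3+5)(9.2+5)) = 39.842 kPa
Final effective stress: σ'_f = 43.25 + 39.842 = 83.092 kPa.
σ'_f = 83.092 > σ'_p = 47.1 kPa, so the stress path crosses the preconsolidation pressure — recompression up to σ'_p, then virgin compression beyond:
S_c = H/(1+e₀)·[C_r·log₁₀(σ'_p/σ'_0) + C_c·log₁₀(σ'_f/σ'_p)]
    = 6/1.65 × [0.047×log₁₀(47.1/43.25) + 0.42×log₁₀(83.092/47.1)]
    = 3.6364 × [0.0017406 + 0.10355] = 0.3829 m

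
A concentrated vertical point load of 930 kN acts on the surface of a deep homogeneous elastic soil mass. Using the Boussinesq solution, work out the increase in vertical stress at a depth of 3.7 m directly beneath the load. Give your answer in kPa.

Δσ_z ≈ 32.4 kPa

Boussinesq vertical stress below a point load on an elastic half-space:
Δσ_z = 3P/(2πz²) · [1 + (r/z)²]^(−5/2)
r/z = 0/3.7 = 0; [1+(r/z)²]^(−5/2) = 1.
Δσ_z = 3×930/(2π×3.7²) × 1 = 32.436 × 1 = 32.44 kPa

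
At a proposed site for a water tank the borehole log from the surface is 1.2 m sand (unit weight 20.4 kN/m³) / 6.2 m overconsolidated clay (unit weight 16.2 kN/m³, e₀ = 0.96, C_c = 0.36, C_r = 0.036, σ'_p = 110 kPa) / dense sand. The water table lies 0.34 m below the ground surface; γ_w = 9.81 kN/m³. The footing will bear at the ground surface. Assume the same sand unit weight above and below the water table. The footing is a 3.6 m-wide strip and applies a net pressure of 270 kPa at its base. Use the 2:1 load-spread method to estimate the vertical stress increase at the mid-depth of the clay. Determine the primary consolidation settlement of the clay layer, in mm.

S_c ≈ 237 mm

Mid-depth of clay below the ground surface: z = 1.2 + 6.2/2 = 4.3 m.
Total vertical stress at mid-clay: σ_v = 20.4×1.2 + 16.2×3.1 = 74.7 kPa.
Pore pressure: u = 9.81×(4.3 − 0.34) = 38.848 kPa.
Initial effective stress: σ'_0 = σ_v − u = 74.7 − 38.848 = 35.852 kPa.
Stress increase at mid-clay by the 2:1 spreading method:
Δσ = qB/(B+z) = 270×3.6/(3.6+4.3) = 123.04 kPa
Final effective stress: σ'_f = 35.852 + 123.04 = 158.89 kPa.
σ'_f = 158.89 > σ'_p = 110 kPa, so the stress path crosses the preconsolidation pressure — recompression up to σ'_p, then virgin compression beyond:
S_c = H/(1+e₀)·[C_r·log₁₀(σ'_p/σ'_0) + C_c·log₁₀(σ'_f/σ'_p)]
    = 6.2/1.96 × [0.036×log₁₀(110/35.852) + 0.36×log₁₀(158.89/110)]
    = 3.1633 × [0.017528 + 0.057493] = 0.2373 m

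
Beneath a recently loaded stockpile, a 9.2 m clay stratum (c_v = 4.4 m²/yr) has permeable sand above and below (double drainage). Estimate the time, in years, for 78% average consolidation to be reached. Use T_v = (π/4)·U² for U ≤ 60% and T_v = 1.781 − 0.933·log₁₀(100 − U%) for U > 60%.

t ≈ 2.54 years

Drainage path length: H_d = H/2 = 4.6 m (double drainage).
U > 60%: T_v = 1.781 − 0.933·log₁₀(100 − 78) = 0.52852.
t = T_v·H_d²/c_v = 0.52852×4.6²/4.4 = 2.542 years.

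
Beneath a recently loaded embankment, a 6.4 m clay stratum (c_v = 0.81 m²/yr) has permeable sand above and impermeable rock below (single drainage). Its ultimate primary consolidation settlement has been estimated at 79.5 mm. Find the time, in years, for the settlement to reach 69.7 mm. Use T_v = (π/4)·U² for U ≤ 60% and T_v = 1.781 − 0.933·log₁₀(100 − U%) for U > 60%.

t ≈ 38.6 years

Drainage path length: H_d = H = 6.4 m (single drainage).
U = S(t)/S_ult = 69.7/79.5 = 0.8767.
U > 60%: T_v = 1.781 − 0.933·log₁₀(100 − 87.673) = 0.76323.
t = T_v·H_d²/c_v = 0.76323×6.4²/0.81 = 38.59 years.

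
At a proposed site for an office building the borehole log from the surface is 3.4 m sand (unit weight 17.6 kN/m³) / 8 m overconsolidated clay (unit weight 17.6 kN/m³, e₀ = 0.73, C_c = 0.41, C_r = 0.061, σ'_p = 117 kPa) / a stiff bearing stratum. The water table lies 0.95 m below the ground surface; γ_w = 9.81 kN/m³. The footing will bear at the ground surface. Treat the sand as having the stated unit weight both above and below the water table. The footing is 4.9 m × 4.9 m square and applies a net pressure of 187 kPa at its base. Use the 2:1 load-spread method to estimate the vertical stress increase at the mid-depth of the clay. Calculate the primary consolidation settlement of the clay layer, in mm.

Mid-depth of clay below the ground surface: z = 3.4 + 8/2 = 7.4 m.
Total vertical stress at mid-clay: σ_v = 17.6×3.4 + 17.6×4 = 130.24 kPa.
Pore pressure: u = 9.81×(7.4 − 0.95) = 63.275 kPa.
Initial effective stress: σ'_0 = σ_v − u = 130.24 − 63.275 = 66.965 kPa.
Stress increase at mid-clay by the 2:1 spreading method:
Δσ = qBL/((B+z)(L+z)) = 187×4.9×4.9/((4.9+7.4)(4.9+7.4)) = 29.677 kPa
Final effective stress: σ'_f = 66.965 + 29.677 = 96.642 kPa.
σ'_f = 96.642 ≤ σ'_p = 117 kPa, so the clay remains overconsolidated and only the recompression index applies:
S_c = C_r·H/(1+e₀)·log₁₀(σ'_f/σ'_0) = 0.061×8/1.73×log₁₀(96.642/66.965)
    = 0.28208 × 0.15932 = 0.04494 m

S_c ≈ 44.9 mm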